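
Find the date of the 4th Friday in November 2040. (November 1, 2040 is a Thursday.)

2040-11-23

November 2040 begins on a Thursday, so the first Friday is November 2 (1 day later).
The 4th Friday is 3 weeks later: 2 + 21 = 23.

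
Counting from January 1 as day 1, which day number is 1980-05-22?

143

Days in months before May: 31 + 29 + 31 + 30 = 121.
Plus 22 days into May → day 143.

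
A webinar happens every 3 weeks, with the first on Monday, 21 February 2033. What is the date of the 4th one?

25 April 2033

The 4th occurrence is 3 intervals after the first: 3 × 21 = 63 days after 21 February 2033.
February has 28 days — 7 days to the end of February leaves 56.
March has 31 days (25 left).
25 days into April → 25 April 2033.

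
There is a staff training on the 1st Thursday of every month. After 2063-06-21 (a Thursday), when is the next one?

2063-07-05

June 2063 starts on a Friday, so its 1st Thursday is 2063-06-07 (6 days in).
That is not after 2063-06-21, so look at July 2063.
July 2063 starts on a Sunday, so its 1st Thursday is 2063-07-05 (4 days in).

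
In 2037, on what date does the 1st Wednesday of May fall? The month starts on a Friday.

May 2037 begins on a Friday, so the first Wednesday is May 6 (5 days later).

May 6, 2037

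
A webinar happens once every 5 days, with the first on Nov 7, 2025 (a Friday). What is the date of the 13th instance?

The 13th occurrence is 12 intervals after the first: 12 × 5 = 60 days after Nov 7, 2025.
Nov has 30 days — 23 days to the end of Nov leaves 37.
Dec has 31 days (6 left).
6 days into Jan → Jan 6, 2026.

Jan 6, 2026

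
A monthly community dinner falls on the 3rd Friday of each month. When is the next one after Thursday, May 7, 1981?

May 1981 starts on a Friday; its first Friday is the 1st, so the 3rd Friday is the 15th — May 15, 1981.
May 15, 1981 is after May 7, 1981, so that is the next one.

May 15, 1981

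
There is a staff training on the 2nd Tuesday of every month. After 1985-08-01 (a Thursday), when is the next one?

August 1985 starts on a Thursday; its first Tuesday is the 6th, so the 2nd Tuesday is the 13th — 1985-08-13.
1985-08-13 is after 1985-08-01, so that is the next one.

1985-08-13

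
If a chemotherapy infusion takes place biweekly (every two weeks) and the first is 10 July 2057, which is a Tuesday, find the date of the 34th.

The 34th occurrence is 33 intervals after the first: 33 × 14 = 462 days after 10 July 2057.
July has 31 days — 21 days to the end of July leaves 441.
From end of July to end of 2057 is 153 days (288 left).
January has 31 days (257 left).
February has 28 days (229 left).
March has 31 days (198 left).
April has 30 days (168 left).
May has 31 days (137 left).
June has 30 days (107 left).
July has 31 days (76 left).
August has 31 days (45 left).
September has 30 days (15 left).
15 days into October → 15 October 2058.

15 October 2058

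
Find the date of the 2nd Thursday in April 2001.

April 2001 begins on a Sunday, so the first Thursday is April 5 (4 days later).
The 2nd Thursday is 1 weeks later: 5 + 7 = 12.

April 12, 2001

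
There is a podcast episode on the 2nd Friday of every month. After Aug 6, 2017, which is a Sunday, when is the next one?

Aug 11, 2017

Aug 2017 starts on a Tuesday; its first Friday is the 4th, so the 2nd Friday is the 11th — Aug 11, 2017.
Aug 11, 2017 is after Aug 6, 2017, so that is the next one.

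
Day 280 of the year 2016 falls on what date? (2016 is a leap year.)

January has 31 days (280 − 31 = 249 remain).
February has 29 days (249 − 29 = 220 remain).
March has 31 days (220 − 31 = 189 remain).
April has 30 days (189 − 30 = 159 remain).
May has 31 days (159 − 31 = 128 remain).
June has 30 days (128 − 30 = 98 remain).
July has 31 days (98 − 31 = 67 remain).
August has 31 days (67 − 31 = 36 remain).
September has 30 days (36 − 30 = 6 remain).
6 into October → October 6.

6 October 2016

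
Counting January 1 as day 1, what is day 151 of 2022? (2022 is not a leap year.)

January has 31 days (151 − 31 = 120 remain).
February has 28 days (120 − 28 = 92 remain).
March has 31 days (92 − 31 = 61 remain).
April has 30 days (61 − 30 = 31 remain).
31 into May → May 31.

2022-05-31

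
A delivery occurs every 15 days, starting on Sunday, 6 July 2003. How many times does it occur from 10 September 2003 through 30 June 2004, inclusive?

20

Occurrences land 15·i days after 6 July 2003 for i = 0, 1, 2, …
10 September 2003 is 66 days after the start; 66 ÷ 15 = 4 remainder 6; since the remainder is 6, round up to i = 5. First occurrence in the window: #6 on 19 September 2003 (5×15 = 75 days in).
30 June 2004 is 360 days after the start; 360 ÷ 15 = 24 remainder 0. Last occurrence in the window: #25 on 30 June 2004.
Occurrences #6 through #25: 20 in total.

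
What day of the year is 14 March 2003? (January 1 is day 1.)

73

Days in months before March: 31 + 28 = 59.
Plus 14 days into March → day 73.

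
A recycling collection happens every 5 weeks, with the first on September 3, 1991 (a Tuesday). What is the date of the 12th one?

September 22, 1992

The 12th occurrence is 11 intervals after the first: 11 × 35 = 385 days after September 3, 1991.
September has 30 days — 27 days to the end of September leaves 358.
October has 31 days (327 left).
November has 30 days (297 left).
December has 31 days (266 left).
January has 31 days (235 left).
February has 29 days (206 left).
March has 31 days (175 left).
April has 30 days (145 left).
May has 31 days (114 left).
June has 30 days (84 left).
July has 31 days (53 left).
August has 31 days (22 left).
22 days into September → September 22, 1992.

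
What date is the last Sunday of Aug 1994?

Aug 28, 1994

Aug 1994 begins on a Monday, so the first Sunday is Aug 7 (6 days later).
Aug 1994 has 31 days. Adding weeks: 7, 14, 21, 28 — the last one ≤ 31 is the 28th.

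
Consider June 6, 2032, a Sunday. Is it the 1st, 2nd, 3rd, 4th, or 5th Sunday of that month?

Day 6 falls in week ⌈6/7⌉ of the month.
Days 1–7 hold the 1st Sunday, 8–14 the 2nd, 15–21 the 3rd, 22–28 the 4th, 29–31 the 5th.
6 is in the range for the 1st.

1st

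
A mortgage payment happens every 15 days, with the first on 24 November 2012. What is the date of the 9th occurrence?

The 9th occurrence is 8 intervals after the first: 8 × 15 = 120 days after 24 November 2012.
November has 30 days — 6 days to the end of November leaves 114.
December has 31 days (83 left).
January has 31 days (52 left).
February has 28 days (24 left).
24 days into March → 24 March 2013.

24 March 2013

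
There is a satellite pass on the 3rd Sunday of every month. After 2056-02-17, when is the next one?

February 2056 starts on a Tuesday; its first Sunday is the 6th, so the 3rd Sunday is the 20th — 2056-02-20.
2056-02-20 is after 2056-02-17, so that is the next one.

2056-02-20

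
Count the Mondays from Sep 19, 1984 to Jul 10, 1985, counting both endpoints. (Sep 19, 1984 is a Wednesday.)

Sep 19, 1984 is a Wednesday; the first Monday on or after it is Sep 24, 1984 (5 days later).
From Sep 24, 1984 to Jul 10, 1985: 6 + 31 + 30 + 31 + 31 + 28 + 31 + 30 + 31 + 30 + 10 = 289 days (rest of Sep, Oct, Nov, Dec, Jan, Feb, Mar, Apr, May, Jun, Jul).
289 ÷ 7 = 41 full weeks with remainder 2, so 41 more Mondays after the first → 42.

42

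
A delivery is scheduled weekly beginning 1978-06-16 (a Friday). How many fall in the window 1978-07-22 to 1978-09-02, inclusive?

Occurrences land 7·i days after 1978-06-16 for i = 0, 1, 2, …
1978-07-22 is 36 days after the start; 36 ÷ 7 = 5 remainder 1; since the remainder is 1, round up to i = 6. First occurrence in the window: #7 on 1978-07-28 (6×7 = 42 days in).
1978-09-02 is 78 days after the start; 78 ÷ 7 = 11 remainder 1. Last occurrence in the window: #12 on 1978-09-01.
Occurrences #7 through #12: 6 in total.

6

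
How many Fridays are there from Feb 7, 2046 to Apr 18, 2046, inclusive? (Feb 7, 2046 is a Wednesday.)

10

Feb 7, 2046 is a Wednesday; the first Friday on or after it is Feb 9, 2046 (2 days later).
From Feb 9, 2046 to Apr 18, 2046: 19 + 31 + 18 = 68 days (rest of Feb, Mar, Apr).
68 ÷ 7 = 9 full weeks with remainder 5, so 9 more Fridays after the first → 10.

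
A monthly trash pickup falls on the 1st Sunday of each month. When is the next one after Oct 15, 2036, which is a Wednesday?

Nov 2, 2036

Oct 2036 starts on a Wednesday, so its 1st Sunday is Oct 5, 2036 (4 days in).
That is not after Oct 15, 2036, so look at Nov 2036.
Nov 2036 starts on a Saturday, so its 1st Sunday is Nov 2, 2036 (1 day in).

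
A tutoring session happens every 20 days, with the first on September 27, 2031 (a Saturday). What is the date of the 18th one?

September 1, 2032

The 18th occurrence is 17 intervals after the first: 17 × 20 = 340 days after September 27, 2031.
September has 30 days — 3 days to the end of September leaves 337.
October has 31 days (306 left).
November has 30 days (276 left).
December has 31 days (245 left).
January has 31 days (214 left).
February has 29 days (185 left).
March has 31 days (154 left).
April has 30 days (124 left).
May has 31 days (93 left).
June has 30 days (63 left).
July has 31 days (32 left).
August has 31 days (1 left).
1 day into September → September 1, 2032.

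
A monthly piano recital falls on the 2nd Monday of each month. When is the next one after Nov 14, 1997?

Dec 8, 1997

Nov 1997 starts on a Saturday; its first Monday is the 3rd, so the 2nd Monday is the 10th — Nov 10, 1997.
That is not after Nov 14, 1997, so look at Dec 1997.
Dec 1997 starts on a Monday; its first Monday is the 1st, so the 2nd Monday is the 8th — Dec 8, 1997.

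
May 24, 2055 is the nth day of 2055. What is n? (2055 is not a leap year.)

144

Days in months before May: 31 + 28 + 31 + 30 = 120.
Plus 24 days into May → day 144.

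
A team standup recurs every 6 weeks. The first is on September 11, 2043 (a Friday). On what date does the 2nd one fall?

October 23, 2043

The 2nd occurrence is 1 interval after the first: 1 × 42 = 42 days after September 11, 2043.
September has 30 days — 19 days to the end of September leaves 23.
23 days into October → October 23, 2043.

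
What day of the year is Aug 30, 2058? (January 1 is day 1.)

Days in months before Aug: 31 + 28 + 31 + 30 + 31 + 30 + 31 = 212.
Plus 30 days into Aug → day 242.

242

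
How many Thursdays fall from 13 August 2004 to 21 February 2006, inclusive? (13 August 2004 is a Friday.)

79

13 August 2004 is a Friday; the first Thursday on or after it is 19 August 2004 (6 days later).
From 19 August 2004 to 21 February 2006: 134 + 365 + 52 = 551 days (rest of 2004, 2005, to 21 February 2006 in 2006).
551 ÷ 7 = 78 full weeks with remainder 5, so 78 more Thursdays after the first → 79.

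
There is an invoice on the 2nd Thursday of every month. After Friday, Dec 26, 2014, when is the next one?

Jan 8, 2015

Dec 2014 starts on a Monday; its first Thursday is the 4th, so the 2nd Thursday is the 11th — Dec 11, 2014.
That is not after Dec 26, 2014, so look at Jan 2015.
Jan 2015 starts on a Thursday; its first Thursday is the 1st, so the 2nd Thursday is the 8th — Jan 8, 2015.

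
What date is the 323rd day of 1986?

January has 31 days (323 − 31 = 292 remain).
February has 28 days (292 − 28 = 264 remain).
March has 31 days (264 − 31 = 233 remain).
April has 30 days (233 − 30 = 203 remain).
May has 31 days (203 − 31 = 172 remain).
June has 30 days (172 − 30 = 142 remain).
July has 31 days (142 − 31 = 111 remain).
August has 31 days (111 − 31 = 80 remain).
September has 30 days (80 − 30 = 50 remain).
October has 31 days (50 − 31 = 19 remain).
19 into November → November 19.

November 19, 1986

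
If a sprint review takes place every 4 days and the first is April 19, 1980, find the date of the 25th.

The 25th occurrence is 24 intervals after the first: 24 × 4 = 96 days after April 19, 1980.
April has 30 days — 11 days to the end of April leaves 85.
May has 31 days (54 left).
June has 30 days (24 left).
24 days into July → July 24, 1980.

July 24, 1980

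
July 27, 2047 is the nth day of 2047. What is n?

208

Days in months before July: 31 + 28 + 31 + 30 + 31 + 30 = 181.
Plus 27 days into July → day 208.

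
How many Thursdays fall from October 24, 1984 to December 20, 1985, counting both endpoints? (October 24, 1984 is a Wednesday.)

October 24, 1984 is a Wednesday; the first Thursday on or after it is October 25, 1984 (1 day later).
From October 25, 1984 to December 20, 1985: 67 + 354 = 421 days (rest of 1984, to December 20, 1985 in 1985).
421 ÷ 7 = 60 full weeks with remainder 1, so 60 more Thursdays after the first → 61.

61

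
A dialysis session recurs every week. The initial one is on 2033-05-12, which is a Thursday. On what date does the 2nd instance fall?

2033-05-19

The 2nd occurrence is 1 interval after the first: 1 × 7 = 7 days after 2033-05-12.
7 days later is 2033-05-19.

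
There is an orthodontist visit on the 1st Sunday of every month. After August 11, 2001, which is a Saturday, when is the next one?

September 2, 2001

August 2001 starts on a Wednesday, so its 1st Sunday is August 5, 2001 (4 days in).
That is not after August 11, 2001, so look at September 2001.
September 2001 starts on a Saturday, so its 1st Sunday is September 2, 2001 (1 day in).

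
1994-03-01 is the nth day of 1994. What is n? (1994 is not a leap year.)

60

Days in months before March: 31 + 28 = 59.
Plus 1 day into March → day 60.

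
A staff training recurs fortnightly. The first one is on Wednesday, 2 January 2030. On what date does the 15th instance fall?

The 15th occurrence is 14 intervals after the first: 14 × 14 = 196 days after 2 January 2030.
January has 31 days — 29 days to the end of January leaves 167.
February has 28 days (139 left).
March has 31 days (108 left).
April has 30 days (78 left).
May has 31 days (47 left).
June has 30 days (17 left).
17 days into July → 17 July 2030.

17 July 2030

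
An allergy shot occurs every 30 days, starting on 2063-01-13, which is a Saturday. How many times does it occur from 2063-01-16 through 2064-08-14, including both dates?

Occurrences land 30·i days after 2063-01-13 for i = 0, 1, 2, …
2063-01-16 is 3 days after the start; 3 ÷ 30 = 0 remainder 3; since the remainder is 3, round up to i = 1. First occurrence in the window: #2 on 2063-02-12 (1×30 = 30 days in).
2064-08-14 is 579 days after the start; 579 ÷ 30 = 19 remainder 9. Last occurrence in the window: #20 on 2064-08-05.
Occurrences #2 through #20: 19 in total.

19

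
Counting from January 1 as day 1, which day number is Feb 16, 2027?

Days in months before Feb: 31 = 31.
Plus 16 days into Feb → day 47.

47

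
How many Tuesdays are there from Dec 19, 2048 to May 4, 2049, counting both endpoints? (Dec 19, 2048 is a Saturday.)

20

Dec 19, 2048 is a Saturday; the first Tuesday on or after it is Dec 22, 2048 (3 days later).
From Dec 22, 2048 to May 4, 2049: 9 + 31 + 28 + 31 + 30 + 4 = 133 days (rest of Dec, Jan, Feb, Mar, Apr, May).
133 ÷ 7 = 19 full weeks with remainder 0, so 19 more Tuesdays after the first → 20.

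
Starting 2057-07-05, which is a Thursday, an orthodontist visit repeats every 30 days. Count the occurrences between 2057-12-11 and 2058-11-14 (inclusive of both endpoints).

Occurrences land 30·i days after 2057-07-05 for i = 0, 1, 2, …
2057-12-11 is 159 days after the start; 159 ÷ 30 = 5 remainder 9; since the remainder is 9, round up to i = 6. First occurrence in the window: #7 on 2058-01-01 (6×30 = 180 days in).
2058-11-14 is 497 days after the start; 497 ÷ 30 = 16 remainder 17. Last occurrence in the window: #17 on 2058-10-28.
Occurrences #7 through #17: 11 in total.

11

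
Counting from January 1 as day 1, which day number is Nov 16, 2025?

320

Days in months before Nov: 31 + 28 + 31 + 30 + 31 + 30 + 31 + 31 + 30 + 31 = 304.
Plus 16 days into Nov → day 320.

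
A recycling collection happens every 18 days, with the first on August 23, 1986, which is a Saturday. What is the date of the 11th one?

February 19, 1987

The 11th occurrence is 10 intervals after the first: 10 × 18 = 180 days after August 23, 1986.
August has 31 days — 8 days to the end of August leaves 172.
September has 30 days (142 left).
October has 31 days (111 left).
November has 30 days (81 left).
December has 31 days (50 left).
January has 31 days (19 left).
19 days into February → February 19, 1987.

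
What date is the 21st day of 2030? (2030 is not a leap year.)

21 into January → January 21.

21 January 2030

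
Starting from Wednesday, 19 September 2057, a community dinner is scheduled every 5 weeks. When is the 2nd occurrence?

The 2nd occurrence is 1 interval after the first: 1 × 35 = 35 days after 19 September 2057.
September has 30 days — 11 days to the end of September leaves 24.
24 days into October → 24 October 2057.

24 October 2057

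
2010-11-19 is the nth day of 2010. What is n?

323

Days in months before November: 31 + 28 + 31 + 30 + 31 + 30 + 31 + 31 + 30 + 31 = 304.
Plus 19 days into November → day 323.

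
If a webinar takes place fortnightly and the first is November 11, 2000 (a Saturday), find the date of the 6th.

The 6th occurrence is 5 intervals after the first: 5 × 14 = 70 days after November 11, 2000.
November has 30 days — 19 days to the end of November leaves 51.
December has 31 days (20 left).
20 days into January → January 20, 2001.

January 20, 2001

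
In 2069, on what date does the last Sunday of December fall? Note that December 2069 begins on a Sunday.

December 29, 2069

December 2069 begins on a Sunday, so the first Sunday is December 1.
December 2069 has 31 days. Adding weeks: 1, 8, 15, 22, 29 — the last one ≤ 31 is the 29th.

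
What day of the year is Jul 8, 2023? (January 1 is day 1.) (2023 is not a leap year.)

Days in months before Jul: 31 + 28 + 31 + 30 + 31 + 30 = 181.
Plus 8 days into Jul → day 189.

189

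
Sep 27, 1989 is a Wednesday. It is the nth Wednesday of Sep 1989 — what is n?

Day 27 falls in week ⌈27/7⌉ of the month.
Days 1–7 hold the 1st Wednesday, 8–14 the 2nd, 15–21 the 3rd, 22–28 the 4th, 29–31 the 5th.
27 is in the range for the 4th.

4th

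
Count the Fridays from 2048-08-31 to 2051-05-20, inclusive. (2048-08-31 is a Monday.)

2048-08-31 is a Monday; the first Friday on or after it is 2048-09-04 (4 days later).
From 2048-09-04 to 2051-05-20: 118 + 365 + 365 + 140 = 988 days (rest of 2048, 2049, 2050, to 2051-05-20 in 2051).
988 ÷ 7 = 141 full weeks with remainder 1, so 141 more Fridays after the first → 142.

142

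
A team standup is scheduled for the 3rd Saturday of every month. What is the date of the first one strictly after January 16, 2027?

February 20, 2027

January 2027 starts on a Friday; its first Saturday is the 2nd, so the 3rd Saturday is the 16th — January 16, 2027.
That is not after January 16, 2027, so look at February 2027.
February 2027 starts on a Monday; its first Saturday is the 6th, so the 3rd Saturday is the 20th — February 20, 2027.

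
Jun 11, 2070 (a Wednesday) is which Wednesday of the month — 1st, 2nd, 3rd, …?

2nd

Day 11 falls in week ⌈11/7⌉ of the month.
Days 1–7 hold the 1st Wednesday, 8–14 the 2nd, 15–21 the 3rd, 22–28 the 4th, 29–31 the 5th.
11 is in the range for the 2nd.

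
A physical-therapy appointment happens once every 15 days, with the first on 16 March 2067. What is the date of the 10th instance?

The 10th occurrence is 9 intervals after the first: 9 × 15 = 135 days after 16 March 2067.
March has 31 days — 15 days to the end of March leaves 120.
April has 30 days (90 left).
May has 31 days (59 left).
June has 30 days (29 left).
29 days into July → 29 July 2067.

29 July 2067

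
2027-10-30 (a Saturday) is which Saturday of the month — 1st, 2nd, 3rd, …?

Day 30 falls in week ⌈30/7⌉ of the month.
Days 1–7 hold the 1st Saturday, 8–14 the 2nd, 15–21 the 3rd, 22–28 the 4th, 29–31 the 5th.
30 is in the range for the 5th.

5th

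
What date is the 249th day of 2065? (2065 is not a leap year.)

January has 31 days (249 − 31 = 218 remain).
February has 28 days (218 − 28 = 190 remain).
March has 31 days (190 − 31 = 159 remain).
April has 30 days (159 − 30 = 129 remain).
May has 31 days (129 − 31 = 98 remain).
June has 30 days (98 − 30 = 68 remain).
July has 31 days (68 − 31 = 37 remain).
August has 31 days (37 − 31 = 6 remain).
6 into September → September 6.

6 September 2065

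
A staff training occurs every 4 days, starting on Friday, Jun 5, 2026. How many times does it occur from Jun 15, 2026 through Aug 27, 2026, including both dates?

Occurrences land 4·i days after Jun 5, 2026 for i = 0, 1, 2, …
Jun 15, 2026 is 10 days after the start; 10 ÷ 4 = 2 remainder 2; since the remainder is 2, round up to i = 3. First occurrence in the window: #4 on Jun 17, 2026 (3×4 = 12 days in).
Aug 27, 2026 is 83 days after the start; 83 ÷ 4 = 20 remainder 3. Last occurrence in the window: #21 on Aug 24, 2026.
Occurrences #4 through #21: 18 in total.

18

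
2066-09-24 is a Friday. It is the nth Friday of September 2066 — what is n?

4th

Day 24 falls in week ⌈24/7⌉ of the month.
Days 1–7 hold the 1st Friday, 8–14 the 2nd, 15–21 the 3rd, 22–28 the 4th, 29–31 the 5th.
24 is in the range for the 4th.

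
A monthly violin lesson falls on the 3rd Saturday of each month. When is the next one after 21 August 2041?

21 September 2041

August 2041 starts on a Thursday; its first Saturday is the 3rd, so the 3rd Saturday is the 17th — 17 August 2041.
That is not after 21 August 2041, so look at September 2041.
September 2041 starts on a Sunday; its first Saturday is the 7th, so the 3rd Saturday is the 21st — 21 September 2041.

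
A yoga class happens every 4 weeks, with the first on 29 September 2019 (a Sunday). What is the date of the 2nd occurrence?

The 2nd occurrence is 1 interval after the first: 1 × 28 = 28 days after 29 September 2019.
September has 30 days — 1 day to the end of September leaves 27.
27 days into October → 27 October 2019.

27 October 2019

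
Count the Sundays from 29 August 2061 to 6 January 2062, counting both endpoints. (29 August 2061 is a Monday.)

18

29 August 2061 is a Monday; the first Sunday on or after it is 4 September 2061 (6 days later).
From 4 September 2061 to 6 January 2062: 26 + 31 + 30 + 31 + 6 = 124 days (rest of September, October, November, December, January).
124 ÷ 7 = 17 full weeks with remainder 5, so 17 more Sundays after the first → 18.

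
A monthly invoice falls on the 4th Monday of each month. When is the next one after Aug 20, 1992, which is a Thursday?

Aug 1992 starts on a Saturday; its first Monday is the 3rd, so the 4th Monday is the 24th — Aug 24, 1992.
Aug 24, 1992 is after Aug 20, 1992, so that is the next one.

Aug 24, 1992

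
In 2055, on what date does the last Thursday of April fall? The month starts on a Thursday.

April 2055 begins on a Thursday, so the first Thursday is April 1.
April 2055 has 30 days. Adding weeks: 1, 8, 15, 22, 29 — the last one ≤ 30 is the 29th.

29 April 2055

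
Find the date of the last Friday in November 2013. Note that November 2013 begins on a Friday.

November 2013 begins on a Friday, so the first Friday is November 1.
November 2013 has 30 days. Adding weeks: 1, 8, 15, 22, 29 — the last one ≤ 30 is the 29th.

29 November 2013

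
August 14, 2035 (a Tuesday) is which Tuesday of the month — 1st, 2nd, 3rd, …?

Day 14 falls in week ⌈14/7⌉ of the month.
Days 1–7 hold the 1st Tuesday, 8–14 the 2nd, 15–21 the 3rd, 22–28 the 4th, 29–31 the 5th.
14 is in the range for the 2nd.

2nd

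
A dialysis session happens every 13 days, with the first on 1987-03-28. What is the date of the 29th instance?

1988-03-26

The 29th occurrence is 28 intervals after the first: 28 × 13 = 364 days after 1987-03-28.
March has 31 days — 3 days to the end of March leaves 361.
April has 30 days (331 left).
May has 31 days (300 left).
June has 30 days (270 left).
July has 31 days (239 left).
August has 31 days (208 left).
September has 30 days (178 left).
October has 31 days (147 left).
November has 30 days (117 left).
December has 31 days (86 left).
January has 31 days (55 left).
February has 29 days (26 left).
26 days into March → 1988-03-26.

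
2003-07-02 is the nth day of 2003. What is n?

Days in months before July: 31 + 28 + 31 + 30 + 31 + 30 = 181.
Plus 2 days into July → day 183.

183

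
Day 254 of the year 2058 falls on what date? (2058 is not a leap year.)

January has 31 days (254 − 31 = 223 remain).
February has 28 days (223 − 28 = 195 remain).
March has 31 days (195 − 31 = 164 remain).
April has 30 days (164 − 30 = 134 remain).
May has 31 days (134 − 31 = 103 remain).
June has 30 days (103 − 30 = 73 remain).
July has 31 days (73 − 31 = 42 remain).
August has 31 days (42 − 31 = 11 remain).
11 into September → September 11.

11 September 2058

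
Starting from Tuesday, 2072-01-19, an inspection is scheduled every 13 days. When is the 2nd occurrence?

The 2nd occurrence is 1 interval after the first: 1 × 13 = 13 days after 2072-01-19.
January has 31 days — 12 days to the end of January leaves 1.
1 day into February → 2072-02-01.

2072-02-01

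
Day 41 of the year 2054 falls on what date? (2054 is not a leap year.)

January has 31 days (41 − 31 = 10 remain).
10 into February → February 10.

10 February 2054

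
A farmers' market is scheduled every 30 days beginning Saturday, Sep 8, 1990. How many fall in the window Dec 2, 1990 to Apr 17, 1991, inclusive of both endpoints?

5

Occurrences land 30·i days after Sep 8, 1990 for i = 0, 1, 2, …
Dec 2, 1990 is 85 days after the start; 85 ÷ 30 = 2 remainder 25; since the remainder is 25, round up to i = 3. First occurrence in the window: #4 on Dec 7, 1990 (3×30 = 90 days in).
Apr 17, 1991 is 221 days after the start; 221 ÷ 30 = 7 remainder 11. Last occurrence in the window: #8 on Apr 6, 1991.
Occurrences #4 through #8: 5 in total.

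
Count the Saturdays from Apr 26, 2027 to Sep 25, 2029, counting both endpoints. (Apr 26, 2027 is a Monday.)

126

Apr 26, 2027 is a Monday; the first Saturday on or after it is May 1, 2027 (5 days later).
From May 1, 2027 to Sep 25, 2029: 244 + 366 + 268 = 878 days (rest of 2027, 2028, to Sep 25, 2029 in 2029).
878 ÷ 7 = 125 full weeks with remainder 3, so 125 more Saturdays after the first → 126.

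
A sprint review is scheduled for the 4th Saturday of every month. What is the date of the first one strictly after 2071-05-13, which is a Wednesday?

May 2071 starts on a Friday; its first Saturday is the 2nd, so the 4th Saturday is the 23rd — 2071-05-23.
2071-05-23 is after 2071-05-13, so that is the next one.

2071-05-23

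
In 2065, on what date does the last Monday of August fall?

August 2065 begins on a Saturday, so the first Monday is August 3 (2 days later).
August 2065 has 31 days. Adding weeks: 3, 10, 17, 24, 31 — the last one ≤ 31 is the 31st.

August 31, 2065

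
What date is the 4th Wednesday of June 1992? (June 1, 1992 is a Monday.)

June 1992 begins on a Monday, so the first Wednesday is June 3 (2 days later).
The 4th Wednesday is 3 weeks later: 3 + 21 = 24.

June 24, 1992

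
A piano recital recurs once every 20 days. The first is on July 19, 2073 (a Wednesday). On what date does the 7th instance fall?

The 7th occurrence is 6 intervals after the first: 6 × 20 = 120 days after July 19, 2073.
July has 31 days — 12 days to the end of July leaves 108.
August has 31 days (77 left).
September has 30 days (47 left).
October has 31 days (16 left).
16 days into November → November 16, 2073.

November 16, 2073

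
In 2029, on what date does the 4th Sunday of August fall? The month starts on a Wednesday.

August 2029 begins on a Wednesday, so the first Sunday is August 5 (4 days later).
The 4th Sunday is 3 weeks later: 5 + 21 = 26.

August 26, 2029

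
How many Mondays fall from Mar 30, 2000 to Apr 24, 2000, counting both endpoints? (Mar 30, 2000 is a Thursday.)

4

Mar 30, 2000 is a Thursday; the first Monday on or after it is Apr 3, 2000 (4 days later).
From Apr 3, 2000 to Apr 24, 2000 is 24 − 3 = 21 days.
21 ÷ 7 = 3 full weeks with remainder 0, so 3 more Mondays after the first → 4.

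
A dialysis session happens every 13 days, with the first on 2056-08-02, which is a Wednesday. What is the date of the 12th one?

2056-12-23

The 12th occurrence is 11 intervals after the first: 11 × 13 = 143 days after 2056-08-02.
August has 31 days — 29 days to the end of August leaves 114.
September has 30 days (84 left).
October has 31 days (53 left).
November has 30 days (23 left).
23 days into December → 2056-12-23.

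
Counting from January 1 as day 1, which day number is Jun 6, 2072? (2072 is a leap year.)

158

Days in months before Jun: 31 + 29 + 31 + 30 + 31 = 152.
Plus 6 days into Jun → day 158.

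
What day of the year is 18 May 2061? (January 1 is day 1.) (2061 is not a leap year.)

Days in months before May: 31 + 28 + 31 + 30 = 120.
Plus 18 days into May → day 138.

138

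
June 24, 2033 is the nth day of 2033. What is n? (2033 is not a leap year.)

175

Days in months before June: 31 + 28 + 31 + 30 + 31 = 151.
Plus 24 days into June → day 175.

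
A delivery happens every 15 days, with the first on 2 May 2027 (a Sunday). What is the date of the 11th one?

29 September 2027

The 11th occurrence is 10 intervals after the first: 10 × 15 = 150 days after 2 May 2027.
May has 31 days — 29 days to the end of May leaves 121.
June has 30 days (91 left).
July has 31 days (60 left).
August has 31 days (29 left).
29 days into September → 29 September 2027.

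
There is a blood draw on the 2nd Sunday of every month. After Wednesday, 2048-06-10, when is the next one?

June 2048 starts on a Monday; its first Sunday is the 7th, so the 2nd Sunday is the 14th — 2048-06-14.
2048-06-14 is after 2048-06-10, so that is the next one.

2048-06-14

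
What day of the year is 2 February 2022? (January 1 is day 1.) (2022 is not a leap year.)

33

Days in months before February: 31 = 31.
Plus 2 days into February → day 33.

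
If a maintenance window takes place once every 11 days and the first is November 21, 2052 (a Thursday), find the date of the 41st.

February 4, 2054

The 41st occurrence is 40 intervals after the first: 40 × 11 = 440 days after November 21, 2052.
November has 30 days — 9 days to the end of November leaves 431.
From end of November to end of 2052 is 31 days (400 left).
2053 has 365 days (35 left).
January has 31 days (4 left).
4 days into February → February 4, 2054.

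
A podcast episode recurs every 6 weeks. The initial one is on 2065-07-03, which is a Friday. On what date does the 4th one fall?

2065-11-06

The 4th occurrence is 3 intervals after the first: 3 × 42 = 126 days after 2065-07-03.
July has 31 days — 28 days to the end of July leaves 98.
August has 31 days (67 left).
September has 30 days (37 left).
October has 31 days (6 left).
6 days into November → 2065-11-06.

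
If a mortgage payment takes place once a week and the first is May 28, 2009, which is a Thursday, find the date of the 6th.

Jul 2, 2009

The 6th occurrence is 5 intervals after the first: 5 × 7 = 35 days after May 28, 2009.
May has 31 days — 3 days to the end of May leaves 32.
Jun has 30 days (2 left).
2 days into Jul → Jul 2, 2009.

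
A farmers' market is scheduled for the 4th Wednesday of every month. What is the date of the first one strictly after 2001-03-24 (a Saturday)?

2001-03-28

March 2001 starts on a Thursday; its first Wednesday is the 7th, so the 4th Wednesday is the 28th — 2001-03-28.
2001-03-28 is after 2001-03-24, so that is the next one.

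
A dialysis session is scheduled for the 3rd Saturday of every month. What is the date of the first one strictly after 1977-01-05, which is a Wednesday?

1977-01-15

January 1977 starts on a Saturday; its first Saturday is the 1st, so the 3rd Saturday is the 15th — 1977-01-15.
1977-01-15 is after 1977-01-05, so that is the next one.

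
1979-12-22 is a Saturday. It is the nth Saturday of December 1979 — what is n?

Day 22 falls in week ⌈22/7⌉ of the month.
Days 1–7 hold the 1st Saturday, 8–14 the 2nd, 15–21 the 3rd, 22–28 the 4th, 29–31 the 5th.
22 is in the range for the 4th.

4th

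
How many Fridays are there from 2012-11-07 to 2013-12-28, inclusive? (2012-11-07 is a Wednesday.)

60

2012-11-07 is a Wednesday; the first Friday on or after it is 2012-11-09 (2 days later).
From 2012-11-09 to 2013-12-28: 52 + 362 = 414 days (rest of 2012, to 2013-12-28 in 2013).
414 ÷ 7 = 59 full weeks with remainder 1, so 59 more Fridays after the first → 60.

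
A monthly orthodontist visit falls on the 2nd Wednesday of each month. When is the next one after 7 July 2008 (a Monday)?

July 2008 starts on a Tuesday; its first Wednesday is the 2nd, so the 2nd Wednesday is the 9th — 9 July 2008.
9 July 2008 is after 7 July 2008, so that is the next one.

9 July 2008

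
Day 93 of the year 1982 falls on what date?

1982-04-03

January has 31 days (93 − 31 = 62 remain).
February has 28 days (62 − 28 = 34 remain).
March has 31 days (34 − 31 = 3 remain).
3 into April → April 3.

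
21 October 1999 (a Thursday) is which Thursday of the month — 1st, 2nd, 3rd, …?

3rd

Day 21 falls in week ⌈21/7⌉ of the month.
Days 1–7 hold the 1st Thursday, 8–14 the 2nd, 15–21 the 3rd, 22–28 the 4th, 29–31 the 5th.
21 is in the range for the 3rd.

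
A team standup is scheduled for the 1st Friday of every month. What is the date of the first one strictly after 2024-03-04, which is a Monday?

2024-04-05

March 2024 starts on a Friday, so its 1st Friday is 2024-03-01.
That is not after 2024-03-04, so look at April 2024.
April 2024 starts on a Monday, so its 1st Friday is 2024-04-05 (4 days in).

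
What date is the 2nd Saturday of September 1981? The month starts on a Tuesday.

1981-09-12

September 1981 begins on a Tuesday, so the first Saturday is September 5 (4 days later).
The 2nd Saturday is 1 weeks later: 5 + 7 = 12.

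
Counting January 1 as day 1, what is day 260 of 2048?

16 September 2048

January has 31 days (260 − 31 = 229 remain).
February has 29 days (229 − 29 = 200 remain).
March has 31 days (200 − 31 = 169 remain).
April has 30 days (169 − 30 = 139 remain).
May has 31 days (139 − 31 = 108 remain).
June has 30 days (108 − 30 = 78 remain).
July has 31 days (78 − 31 = 47 remain).
August has 31 days (47 − 31 = 16 remain).
16 into September → September 16.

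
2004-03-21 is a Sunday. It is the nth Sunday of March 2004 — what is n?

3rd

Day 21 falls in week ⌈21/7⌉ of the month.
Days 1–7 hold the 1st Sunday, 8–14 the 2nd, 15–21 the 3rd, 22–28 the 4th, 29–31 the 5th.
21 is in the range for the 3rd.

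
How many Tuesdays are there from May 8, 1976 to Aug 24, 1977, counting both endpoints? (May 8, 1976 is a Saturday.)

May 8, 1976 is a Saturday; the first Tuesday on or after it is May 11, 1976 (3 days later).
From May 11, 1976 to Aug 24, 1977: 234 + 236 = 470 days (rest of 1976, to Aug 24, 1977 in 1977).
470 ÷ 7 = 67 full weeks with remainder 1, so 67 more Tuesdays after the first → 68.

68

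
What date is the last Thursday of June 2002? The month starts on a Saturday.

June 2002 begins on a Saturday, so the first Thursday is June 6 (5 days later).
June 2002 has 30 days. Adding weeks: 6, 13, 20, 27 — the last one ≤ 30 is the 27th.

2002-06-27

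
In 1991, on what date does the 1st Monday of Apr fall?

Apr 1991 begins on a Monday, so the first Monday is Apr 1.

Apr 1, 1991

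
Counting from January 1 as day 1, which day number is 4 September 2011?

Days in months before September: 31 + 28 + 31 + 30 + 31 + 30 + 31 + 31 = 243.
Plus 4 days into September → day 247.

247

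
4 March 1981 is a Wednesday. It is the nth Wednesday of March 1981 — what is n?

Day 4 falls in week ⌈4/7⌉ of the month.
Days 1–7 hold the 1st Wednesday, 8–14 the 2nd, 15–21 the 3rd, 22–28 the 4th, 29–31 the 5th.
4 is in the range for the 1st.

1st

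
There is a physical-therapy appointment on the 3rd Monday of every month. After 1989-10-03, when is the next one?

1989-10-16

October 1989 starts on a Sunday; its first Monday is the 2nd, so the 3rd Monday is the 16th — 1989-10-16.
1989-10-16 is after 1989-10-03, so that is the next one.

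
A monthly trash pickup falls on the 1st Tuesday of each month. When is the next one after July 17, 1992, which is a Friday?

July 1992 starts on a Wednesday, so its 1st Tuesday is July 7, 1992 (6 days in).
That is not after July 17, 1992, so look at August 1992.
August 1992 starts on a Saturday, so its 1st Tuesday is August 4, 1992 (3 days in).

August 4, 1992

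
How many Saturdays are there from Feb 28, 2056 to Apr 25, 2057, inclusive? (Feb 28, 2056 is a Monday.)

Feb 28, 2056 is a Monday; the first Saturday on or after it is Mar 4, 2056 (5 days later).
From Mar 4, 2056 to Apr 25, 2057: 302 + 115 = 417 days (rest of 2056, to Apr 25, 2057 in 2057).
417 ÷ 7 = 59 full weeks with remainder 4, so 59 more Saturdays after the first → 60.

60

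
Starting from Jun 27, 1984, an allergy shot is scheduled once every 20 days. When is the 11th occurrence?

The 11th occurrence is 10 intervals after the first: 10 × 20 = 200 days after Jun 27, 1984.
Jun has 30 days — 3 days to the end of Jun leaves 197.
Jul has 31 days (166 left).
Aug has 31 days (135 left).
Sep has 30 days (105 left).
Oct has 31 days (74 left).
Nov has 30 days (44 left).
Dec has 31 days (13 left).
13 days into Jan → Jan 13, 1985.

Jan 13, 1985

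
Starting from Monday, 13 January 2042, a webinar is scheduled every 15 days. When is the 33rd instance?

8 May 2043

The 33rd occurrence is 32 intervals after the first: 32 × 15 = 480 days after 13 January 2042.
January has 31 days — 18 days to the end of January leaves 462.
From end of January to end of 2042 is 334 days (128 left).
January has 31 days (97 left).
February has 28 days (69 left).
March has 31 days (38 left).
April has 30 days (8 left).
8 days into May → 8 May 2043.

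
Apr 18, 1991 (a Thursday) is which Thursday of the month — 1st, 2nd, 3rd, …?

3rd

Day 18 falls in week ⌈18/7⌉ of the month.
Days 1–7 hold the 1st Thursday, 8–14 the 2nd, 15–21 the 3rd, 22–28 the 4th, 29–31 the 5th.
18 is in the range for the 3rd.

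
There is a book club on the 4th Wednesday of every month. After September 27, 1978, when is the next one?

October 25, 1978

September 1978 starts on a Friday; its first Wednesday is the 6th, so the 4th Wednesday is the 27th — September 27, 1978.
That is not after September 27, 1978, so look at October 1978.
October 1978 starts on a Sunday; its first Wednesday is the 4th, so the 4th Wednesday is the 25th — October 25, 1978.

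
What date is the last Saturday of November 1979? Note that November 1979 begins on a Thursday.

24 November 1979

November 1979 begins on a Thursday, so the first Saturday is November 3 (2 days later).
November 1979 has 30 days. Adding weeks: 3, 10, 17, 24 — the last one ≤ 30 is the 24th.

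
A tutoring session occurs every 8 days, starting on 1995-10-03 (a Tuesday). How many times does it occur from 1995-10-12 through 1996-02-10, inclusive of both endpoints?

15

Occurrences land 8·i days after 1995-10-03 for i = 0, 1, 2, …
1995-10-12 is 9 days after the start; 9 ÷ 8 = 1 remainder 1; since the remainder is 1, round up to i = 2. First occurrence in the window: #3 on 1995-10-19 (2×8 = 16 days in).
1996-02-10 is 130 days after the start; 130 ÷ 8 = 16 remainder 2. Last occurrence in the window: #17 on 1996-02-08.
Occurrences #3 through #17: 15 in total.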